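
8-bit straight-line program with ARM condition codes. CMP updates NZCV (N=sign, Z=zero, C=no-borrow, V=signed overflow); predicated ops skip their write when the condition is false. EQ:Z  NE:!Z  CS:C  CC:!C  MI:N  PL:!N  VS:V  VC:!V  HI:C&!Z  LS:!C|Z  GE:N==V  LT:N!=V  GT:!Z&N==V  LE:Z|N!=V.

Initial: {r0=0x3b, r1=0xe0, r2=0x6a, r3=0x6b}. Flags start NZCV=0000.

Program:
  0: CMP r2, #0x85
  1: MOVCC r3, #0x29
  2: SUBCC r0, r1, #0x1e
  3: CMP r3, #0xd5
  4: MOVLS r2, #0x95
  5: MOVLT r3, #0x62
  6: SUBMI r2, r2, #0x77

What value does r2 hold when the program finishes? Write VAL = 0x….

VAL = 0x95

0: ✓ CMP  NZCV=1001
1: ✓ MOVCC  r3←0x29
2: ✓ SUBCC  r0←0xc2
3: ✓ CMP  NZCV=0000
4: ✓ MOVLS  r2←0x95
5: · MOVLT
6: · SUBMI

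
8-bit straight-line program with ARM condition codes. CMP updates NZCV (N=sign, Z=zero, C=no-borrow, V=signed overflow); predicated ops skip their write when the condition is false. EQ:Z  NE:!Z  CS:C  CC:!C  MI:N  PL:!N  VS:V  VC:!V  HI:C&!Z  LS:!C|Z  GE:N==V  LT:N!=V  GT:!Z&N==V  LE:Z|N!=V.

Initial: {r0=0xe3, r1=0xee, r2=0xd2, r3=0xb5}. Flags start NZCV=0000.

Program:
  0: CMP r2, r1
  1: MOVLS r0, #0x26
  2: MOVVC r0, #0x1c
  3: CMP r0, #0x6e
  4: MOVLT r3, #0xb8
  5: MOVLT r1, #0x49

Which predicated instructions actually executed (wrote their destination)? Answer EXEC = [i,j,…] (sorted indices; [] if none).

[0] flags=1000 → (cmp)
[1] flags=1000 LS?T → r0=0x26
[2] flags=1000 VC?T → r0=0x1c
[3] flags=1000 → (cmp)
[4] flags=1000 LT?T → r3=0xb8
[5] flags=1000 LT?T → r1=0x49

EXEC = [1,2,4,5]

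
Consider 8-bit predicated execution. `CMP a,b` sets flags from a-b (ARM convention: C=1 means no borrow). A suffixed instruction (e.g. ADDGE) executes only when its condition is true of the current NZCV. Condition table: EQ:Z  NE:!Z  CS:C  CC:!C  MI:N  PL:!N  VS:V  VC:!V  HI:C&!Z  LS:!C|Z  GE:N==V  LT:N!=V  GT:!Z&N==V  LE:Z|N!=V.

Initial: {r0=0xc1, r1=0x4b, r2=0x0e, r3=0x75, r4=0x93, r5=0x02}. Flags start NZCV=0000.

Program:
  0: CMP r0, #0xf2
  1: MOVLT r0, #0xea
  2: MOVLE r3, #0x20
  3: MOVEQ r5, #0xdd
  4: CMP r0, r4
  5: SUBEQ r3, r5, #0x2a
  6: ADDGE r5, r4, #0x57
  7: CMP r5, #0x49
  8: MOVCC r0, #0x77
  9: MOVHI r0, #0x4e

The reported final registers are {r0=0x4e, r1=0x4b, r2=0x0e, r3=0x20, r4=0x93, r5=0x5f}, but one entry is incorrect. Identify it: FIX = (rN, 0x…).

FIX = (r5, 0xea)

0: ✓ CMP  NZCV=1000
1: ✓ MOVLT  r0←0xea
2: ✓ MOVLE  r3←0x20
3: · MOVEQ
4: ✓ CMP  NZCV=0010
5: · SUBEQ
6: ✓ ADDGE  r5←0xea
7: ✓ CMP  NZCV=1010
8: · MOVCC
9: ✓ MOVHI  r0←0x4e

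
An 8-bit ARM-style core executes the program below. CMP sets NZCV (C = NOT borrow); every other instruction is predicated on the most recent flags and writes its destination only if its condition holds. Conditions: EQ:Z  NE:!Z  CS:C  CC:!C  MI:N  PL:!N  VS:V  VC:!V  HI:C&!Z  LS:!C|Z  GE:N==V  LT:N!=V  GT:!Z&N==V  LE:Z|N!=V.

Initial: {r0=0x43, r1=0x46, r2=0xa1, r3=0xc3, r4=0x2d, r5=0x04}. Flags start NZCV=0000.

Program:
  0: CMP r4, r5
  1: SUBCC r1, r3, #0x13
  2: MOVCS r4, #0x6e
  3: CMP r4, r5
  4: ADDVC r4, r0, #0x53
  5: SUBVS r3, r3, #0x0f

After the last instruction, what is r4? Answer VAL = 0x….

VAL = 0x96

0: ✓ CMP  NZCV=0010
1: · SUBCC
2: ✓ MOVCS  r4←0x6e
3: ✓ CMP  NZCV=0010
4: ✓ ADDVC  r4←0x96
5: · SUBVS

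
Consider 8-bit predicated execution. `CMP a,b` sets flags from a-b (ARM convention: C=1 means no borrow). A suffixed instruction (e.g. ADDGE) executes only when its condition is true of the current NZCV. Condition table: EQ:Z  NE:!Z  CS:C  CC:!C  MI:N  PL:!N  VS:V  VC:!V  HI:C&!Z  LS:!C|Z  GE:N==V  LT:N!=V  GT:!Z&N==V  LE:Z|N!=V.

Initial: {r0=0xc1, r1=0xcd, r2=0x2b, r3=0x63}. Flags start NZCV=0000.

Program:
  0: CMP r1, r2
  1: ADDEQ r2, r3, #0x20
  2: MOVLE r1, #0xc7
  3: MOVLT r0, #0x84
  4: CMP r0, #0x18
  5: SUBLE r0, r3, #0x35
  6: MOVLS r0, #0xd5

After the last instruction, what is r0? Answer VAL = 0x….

VAL = 0x2e

[0] flags=1010 → (cmp)
[1] flags=1010 EQ?F → skip
[2] flags=1010 LE?T → r1=0xc7
[3] flags=1010 LT?T → r0=0x84
[4] flags=0011 → (cmp)
[5] flags=0011 LE?T → r0=0x2e
[6] flags=0011 LS?F → skip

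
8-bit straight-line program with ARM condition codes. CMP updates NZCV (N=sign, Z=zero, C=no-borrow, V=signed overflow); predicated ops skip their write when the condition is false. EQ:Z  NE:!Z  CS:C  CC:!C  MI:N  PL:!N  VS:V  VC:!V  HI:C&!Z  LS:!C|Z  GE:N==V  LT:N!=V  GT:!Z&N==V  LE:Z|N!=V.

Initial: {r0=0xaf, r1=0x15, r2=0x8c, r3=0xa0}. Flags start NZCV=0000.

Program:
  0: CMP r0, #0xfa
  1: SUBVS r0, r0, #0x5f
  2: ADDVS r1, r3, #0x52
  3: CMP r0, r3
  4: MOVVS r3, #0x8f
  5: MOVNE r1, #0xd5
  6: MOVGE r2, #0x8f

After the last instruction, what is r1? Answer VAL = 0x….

[0] flags=1000 → (cmp)
[1] flags=1000 VS?F → skip
[2] flags=1000 VS?F → skip
[3] flags=0010 → (cmp)
[4] flags=0010 VS?F → skip
[5] flags=0010 NE?T → r1=0xd5
[6] flags=0010 GE?T → r2=0x8f

VAL = 0xd5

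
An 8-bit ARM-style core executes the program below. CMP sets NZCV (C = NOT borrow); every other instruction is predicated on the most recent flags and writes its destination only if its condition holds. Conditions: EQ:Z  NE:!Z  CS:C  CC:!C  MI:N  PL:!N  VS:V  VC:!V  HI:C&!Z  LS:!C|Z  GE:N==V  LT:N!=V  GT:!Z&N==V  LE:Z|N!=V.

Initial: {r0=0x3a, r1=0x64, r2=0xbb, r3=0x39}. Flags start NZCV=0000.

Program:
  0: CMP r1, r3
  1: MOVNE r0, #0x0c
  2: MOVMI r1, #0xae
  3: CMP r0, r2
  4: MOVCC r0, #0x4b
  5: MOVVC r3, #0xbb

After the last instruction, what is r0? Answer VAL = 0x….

VAL = 0x4b

[0] flags=0010 → (cmp)
[1] flags=0010 NE?T → r0=0x0c
[2] flags=0010 MI?F → skip
[3] flags=0000 → (cmp)
[4] flags=0000 CC?T → r0=0x4b
[5] flags=0000 VC?T → r3=0xbb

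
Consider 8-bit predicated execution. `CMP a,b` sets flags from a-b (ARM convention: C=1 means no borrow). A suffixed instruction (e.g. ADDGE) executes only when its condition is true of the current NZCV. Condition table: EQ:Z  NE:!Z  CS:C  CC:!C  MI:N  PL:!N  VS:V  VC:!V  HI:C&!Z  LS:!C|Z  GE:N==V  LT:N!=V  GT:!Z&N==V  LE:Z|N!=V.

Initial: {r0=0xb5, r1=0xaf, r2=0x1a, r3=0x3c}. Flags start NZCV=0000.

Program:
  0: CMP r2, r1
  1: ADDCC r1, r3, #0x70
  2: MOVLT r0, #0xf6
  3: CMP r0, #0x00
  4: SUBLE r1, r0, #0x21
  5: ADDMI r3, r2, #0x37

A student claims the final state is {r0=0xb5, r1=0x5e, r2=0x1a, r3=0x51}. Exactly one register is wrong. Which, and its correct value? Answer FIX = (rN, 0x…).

[0] flags=0000 → (cmp)
[1] flags=0000 CC?T → r1=0xac
[2] flags=0000 LT?F → skip
[3] flags=1010 → (cmp)
[4] flags=1010 LE?T → r1=0x94
[5] flags=1010 MI?T → r3=0x51

FIX = (r1, 0x94)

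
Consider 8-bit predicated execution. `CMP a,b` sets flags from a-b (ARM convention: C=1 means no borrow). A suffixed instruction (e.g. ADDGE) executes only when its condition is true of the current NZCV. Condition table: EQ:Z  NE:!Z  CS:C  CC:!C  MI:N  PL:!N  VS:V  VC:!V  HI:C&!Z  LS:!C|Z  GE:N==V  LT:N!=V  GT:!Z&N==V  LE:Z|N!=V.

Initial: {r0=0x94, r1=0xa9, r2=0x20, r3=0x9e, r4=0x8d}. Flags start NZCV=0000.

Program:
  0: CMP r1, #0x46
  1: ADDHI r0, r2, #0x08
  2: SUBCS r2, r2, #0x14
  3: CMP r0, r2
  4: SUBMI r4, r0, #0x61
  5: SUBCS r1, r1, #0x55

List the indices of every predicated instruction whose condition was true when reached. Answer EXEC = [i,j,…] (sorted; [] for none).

[0] flags=0011 → (cmp)
[1] flags=0011 HI?T → r0=0x28
[2] flags=0011 CS?T → r2=0x0c
[3] flags=0010 → (cmp)
[4] flags=0010 MI?F → skip
[5] flags=0010 CS?T → r1=0x54

EXEC = [1,2,5]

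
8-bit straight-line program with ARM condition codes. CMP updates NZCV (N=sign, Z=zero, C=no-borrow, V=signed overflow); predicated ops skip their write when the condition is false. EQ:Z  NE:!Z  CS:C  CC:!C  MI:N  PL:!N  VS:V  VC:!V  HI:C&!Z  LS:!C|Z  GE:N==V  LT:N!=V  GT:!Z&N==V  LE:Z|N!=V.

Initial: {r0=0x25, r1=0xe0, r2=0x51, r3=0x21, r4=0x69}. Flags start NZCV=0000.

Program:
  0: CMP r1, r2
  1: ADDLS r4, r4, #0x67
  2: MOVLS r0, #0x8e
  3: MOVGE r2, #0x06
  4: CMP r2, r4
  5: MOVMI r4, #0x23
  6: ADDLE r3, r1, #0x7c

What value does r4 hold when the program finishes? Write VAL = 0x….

[0] flags=1010 → (cmp)
[1] flags=1010 LS?F → skip
[2] flags=1010 LS?F → skip
[3] flags=1010 GE?F → skip
[4] flags=1000 → (cmp)
[5] flags=1000 MI?T → r4=0x23
[6] flags=1000 LE?T → r3=0x5c

VAL = 0x23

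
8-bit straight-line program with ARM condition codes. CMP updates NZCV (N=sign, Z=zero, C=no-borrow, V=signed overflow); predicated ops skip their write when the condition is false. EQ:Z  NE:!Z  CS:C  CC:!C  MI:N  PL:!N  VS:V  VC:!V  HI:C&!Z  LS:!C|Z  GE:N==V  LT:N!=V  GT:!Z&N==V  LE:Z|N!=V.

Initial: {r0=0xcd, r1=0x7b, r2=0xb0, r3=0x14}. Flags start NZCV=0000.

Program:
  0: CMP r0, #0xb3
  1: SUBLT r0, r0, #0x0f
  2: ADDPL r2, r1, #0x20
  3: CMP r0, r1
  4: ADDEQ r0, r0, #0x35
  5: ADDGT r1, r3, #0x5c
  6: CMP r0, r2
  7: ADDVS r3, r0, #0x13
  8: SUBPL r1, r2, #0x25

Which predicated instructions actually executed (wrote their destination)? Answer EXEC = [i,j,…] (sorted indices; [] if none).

EXEC = [2,8]

[0] flags=0010 → (cmp)
[1] flags=0010 LT?F → skip
[2] flags=0010 PL?T → r2=0x9b
[3] flags=0011 → (cmp)
[4] flags=0011 EQ?F → skip
[5] flags=0011 GT?F → skip
[6] flags=0010 → (cmp)
[7] flags=0010 VS?F → skip
[8] flags=0010 PL?T → r1=0x76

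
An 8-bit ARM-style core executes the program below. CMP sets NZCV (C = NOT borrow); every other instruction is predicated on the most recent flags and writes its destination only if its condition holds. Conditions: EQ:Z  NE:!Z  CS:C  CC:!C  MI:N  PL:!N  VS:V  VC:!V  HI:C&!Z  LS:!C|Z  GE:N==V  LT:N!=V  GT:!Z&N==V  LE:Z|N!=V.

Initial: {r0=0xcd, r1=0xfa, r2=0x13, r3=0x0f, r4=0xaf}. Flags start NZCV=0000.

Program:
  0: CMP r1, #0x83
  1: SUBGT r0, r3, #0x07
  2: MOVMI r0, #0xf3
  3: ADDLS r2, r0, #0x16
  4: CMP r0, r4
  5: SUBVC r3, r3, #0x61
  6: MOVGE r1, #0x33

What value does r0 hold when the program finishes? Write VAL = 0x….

[0] flags=0010 → (cmp)
[1] flags=0010 GT?T → r0=0x08
[2] flags=0010 MI?F → skip
[3] flags=0010 LS?F → skip
[4] flags=0000 → (cmp)
[5] flags=0000 VC?T → r3=0xae
[6] flags=0000 GE?T → r1=0x33

VAL = 0x08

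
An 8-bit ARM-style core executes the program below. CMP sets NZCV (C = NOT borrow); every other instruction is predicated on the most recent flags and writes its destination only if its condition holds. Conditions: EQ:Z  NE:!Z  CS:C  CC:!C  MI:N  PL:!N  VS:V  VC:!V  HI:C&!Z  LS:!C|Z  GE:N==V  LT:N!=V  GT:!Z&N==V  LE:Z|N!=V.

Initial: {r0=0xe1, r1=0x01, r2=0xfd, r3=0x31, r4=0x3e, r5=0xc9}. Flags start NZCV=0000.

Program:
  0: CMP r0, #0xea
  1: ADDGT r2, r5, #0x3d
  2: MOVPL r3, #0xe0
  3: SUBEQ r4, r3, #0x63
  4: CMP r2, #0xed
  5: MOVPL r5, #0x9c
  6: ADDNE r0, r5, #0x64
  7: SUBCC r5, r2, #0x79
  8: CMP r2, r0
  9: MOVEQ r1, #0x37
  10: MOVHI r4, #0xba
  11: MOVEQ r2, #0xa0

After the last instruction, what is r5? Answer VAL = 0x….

VAL = 0x9c

[0] flags=1000 → (cmp)
[1] flags=1000 GT?F → skip
[2] flags=1000 PL?F → skip
[3] flags=1000 EQ?F → skip
[4] flags=0010 → (cmp)
[5] flags=0010 PL?T → r5=0x9c
[6] flags=0010 NE?T → r0=0x00
[7] flags=0010 CC?F → skip
[8] flags=1010 → (cmp)
[9] flags=1010 EQ?F → skip
[10] flags=1010 HI?T → r4=0xba
[11] flags=1010 EQ?F → skip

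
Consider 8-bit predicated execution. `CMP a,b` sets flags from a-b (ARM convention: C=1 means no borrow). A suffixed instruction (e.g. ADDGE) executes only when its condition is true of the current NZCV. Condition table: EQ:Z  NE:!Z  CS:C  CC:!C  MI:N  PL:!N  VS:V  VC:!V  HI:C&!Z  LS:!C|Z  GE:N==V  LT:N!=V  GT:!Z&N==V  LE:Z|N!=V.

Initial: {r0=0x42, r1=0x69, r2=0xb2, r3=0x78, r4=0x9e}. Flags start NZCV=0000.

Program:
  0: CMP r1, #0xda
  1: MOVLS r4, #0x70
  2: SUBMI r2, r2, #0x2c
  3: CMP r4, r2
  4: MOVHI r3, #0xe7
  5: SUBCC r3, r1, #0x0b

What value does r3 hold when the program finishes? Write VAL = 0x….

VAL = 0x5e

0: ✓ CMP  NZCV=1001
1: ✓ MOVLS  r4←0x70
2: ✓ SUBMI  r2←0x86
3: ✓ CMP  NZCV=1001
4: · MOVHI
5: ✓ SUBCC  r3←0x5e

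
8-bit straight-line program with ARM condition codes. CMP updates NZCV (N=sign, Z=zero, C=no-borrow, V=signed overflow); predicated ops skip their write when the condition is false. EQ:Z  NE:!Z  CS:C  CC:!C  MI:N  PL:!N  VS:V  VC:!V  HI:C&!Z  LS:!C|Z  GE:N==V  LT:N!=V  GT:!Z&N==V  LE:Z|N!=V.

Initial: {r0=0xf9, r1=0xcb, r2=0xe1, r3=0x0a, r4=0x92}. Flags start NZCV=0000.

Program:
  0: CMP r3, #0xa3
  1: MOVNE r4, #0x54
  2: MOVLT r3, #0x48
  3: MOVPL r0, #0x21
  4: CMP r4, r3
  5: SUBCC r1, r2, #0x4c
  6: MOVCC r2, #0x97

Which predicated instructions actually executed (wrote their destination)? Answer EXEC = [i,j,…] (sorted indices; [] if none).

[0] flags=0000 → (cmp)
[1] flags=0000 NE?T → r4=0x54
[2] flags=0000 LT?F → skip
[3] flags=0000 PL?T → r0=0x21
[4] flags=0010 → (cmp)
[5] flags=0010 CC?F → skip
[6] flags=0010 CC?F → skip

EXEC = [1,3]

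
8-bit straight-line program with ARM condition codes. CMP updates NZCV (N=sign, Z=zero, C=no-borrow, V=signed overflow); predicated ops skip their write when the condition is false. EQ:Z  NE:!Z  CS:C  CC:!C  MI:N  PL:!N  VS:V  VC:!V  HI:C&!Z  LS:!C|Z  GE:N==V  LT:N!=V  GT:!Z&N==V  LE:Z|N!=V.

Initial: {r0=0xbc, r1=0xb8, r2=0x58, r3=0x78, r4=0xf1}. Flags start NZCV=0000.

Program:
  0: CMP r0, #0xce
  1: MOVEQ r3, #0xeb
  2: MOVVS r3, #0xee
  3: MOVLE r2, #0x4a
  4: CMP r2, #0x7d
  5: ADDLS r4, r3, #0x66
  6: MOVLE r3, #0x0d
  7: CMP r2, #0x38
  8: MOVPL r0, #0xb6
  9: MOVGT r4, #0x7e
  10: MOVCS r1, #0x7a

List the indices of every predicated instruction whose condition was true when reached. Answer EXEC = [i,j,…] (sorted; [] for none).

0: ✓ CMP  NZCV=1000
1: · MOVEQ
2: · MOVVS
3: ✓ MOVLE  r2←0x4a
4: ✓ CMP  NZCV=1000
5: ✓ ADDLS  r4←0xde
6: ✓ MOVLE  r3←0x0d
7: ✓ CMP  NZCV=0010
8: ✓ MOVPL  r0←0xb6
9: ✓ MOVGT  r4←0x7e
10: ✓ MOVCS  r1←0x7a

EXEC = [3,5,6,8,9,10]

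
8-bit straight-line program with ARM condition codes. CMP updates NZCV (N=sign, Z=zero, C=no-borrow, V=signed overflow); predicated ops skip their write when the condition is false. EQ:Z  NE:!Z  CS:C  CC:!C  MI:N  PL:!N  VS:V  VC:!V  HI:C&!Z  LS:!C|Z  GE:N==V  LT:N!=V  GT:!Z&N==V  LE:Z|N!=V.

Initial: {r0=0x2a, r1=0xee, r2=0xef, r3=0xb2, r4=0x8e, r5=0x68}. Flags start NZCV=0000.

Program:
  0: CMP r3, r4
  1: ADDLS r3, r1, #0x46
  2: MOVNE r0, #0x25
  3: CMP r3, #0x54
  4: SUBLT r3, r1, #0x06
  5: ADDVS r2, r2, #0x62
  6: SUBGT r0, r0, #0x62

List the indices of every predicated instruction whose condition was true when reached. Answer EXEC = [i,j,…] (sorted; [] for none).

EXEC = [2,4,5]

0: ✓ CMP  NZCV=0010
1: · ADDLS
2: ✓ MOVNE  r0←0x25
3: ✓ CMP  NZCV=0011
4: ✓ SUBLT  r3←0xe8
5: ✓ ADDVS  r2←0x51
6: · SUBGT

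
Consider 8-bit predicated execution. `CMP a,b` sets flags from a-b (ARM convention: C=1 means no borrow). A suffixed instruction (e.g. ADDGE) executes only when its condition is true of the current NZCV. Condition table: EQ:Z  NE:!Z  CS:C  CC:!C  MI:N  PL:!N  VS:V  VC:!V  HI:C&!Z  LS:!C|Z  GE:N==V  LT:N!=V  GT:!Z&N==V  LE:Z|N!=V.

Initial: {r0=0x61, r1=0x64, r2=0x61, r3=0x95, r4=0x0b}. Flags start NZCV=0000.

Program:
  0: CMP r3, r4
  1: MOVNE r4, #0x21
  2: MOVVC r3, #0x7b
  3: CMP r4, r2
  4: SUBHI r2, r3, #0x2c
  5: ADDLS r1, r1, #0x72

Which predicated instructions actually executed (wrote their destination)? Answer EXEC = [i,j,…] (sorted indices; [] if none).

0: ✓ CMP  NZCV=1010
1: ✓ MOVNE  r4←0x21
2: ✓ MOVVC  r3←0x7b
3: ✓ CMP  NZCV=1000
4: · SUBHI
5: ✓ ADDLS  r1←0xd6

EXEC = [1,2,5]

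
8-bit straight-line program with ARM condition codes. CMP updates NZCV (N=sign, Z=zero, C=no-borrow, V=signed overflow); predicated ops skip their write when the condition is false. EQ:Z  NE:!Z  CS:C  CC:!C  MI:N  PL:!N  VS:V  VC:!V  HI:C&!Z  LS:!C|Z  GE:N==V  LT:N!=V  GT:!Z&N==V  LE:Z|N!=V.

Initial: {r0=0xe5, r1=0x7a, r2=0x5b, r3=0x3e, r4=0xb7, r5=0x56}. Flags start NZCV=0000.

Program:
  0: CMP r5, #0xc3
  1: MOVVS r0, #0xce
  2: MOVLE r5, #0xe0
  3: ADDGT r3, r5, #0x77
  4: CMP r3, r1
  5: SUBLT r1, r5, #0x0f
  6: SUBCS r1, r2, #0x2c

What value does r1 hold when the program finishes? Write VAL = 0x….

[0] flags=1001 → (cmp)
[1] flags=1001 VS?T → r0=0xce
[2] flags=1001 LE?F → skip
[3] flags=1001 GT?T → r3=0xcd
[4] flags=0011 → (cmp)
[5] flags=0011 LT?T → r1=0x47
[6] flags=0011 CS?T → r1=0x2f

VAL = 0x2f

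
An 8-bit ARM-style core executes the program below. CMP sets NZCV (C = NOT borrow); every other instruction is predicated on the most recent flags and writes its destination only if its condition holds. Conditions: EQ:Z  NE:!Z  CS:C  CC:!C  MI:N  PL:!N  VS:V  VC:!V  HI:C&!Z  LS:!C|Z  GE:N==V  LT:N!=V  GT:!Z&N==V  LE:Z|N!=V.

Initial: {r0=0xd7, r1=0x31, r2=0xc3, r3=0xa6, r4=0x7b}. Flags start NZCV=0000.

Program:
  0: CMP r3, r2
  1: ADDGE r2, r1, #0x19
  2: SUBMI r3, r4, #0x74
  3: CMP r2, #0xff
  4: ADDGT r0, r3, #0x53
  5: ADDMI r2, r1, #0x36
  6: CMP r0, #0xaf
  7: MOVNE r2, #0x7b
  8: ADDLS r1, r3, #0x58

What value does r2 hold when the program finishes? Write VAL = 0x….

[0] flags=1000 → (cmp)
[1] flags=1000 GE?F → skip
[2] flags=1000 MI?T → r3=0x07
[3] flags=1000 → (cmp)
[4] flags=1000 GT?F → skip
[5] flags=1000 MI?T → r2=0x67
[6] flags=0010 → (cmp)
[7] flags=0010 NE?T → r2=0x7b
[8] flags=0010 LS?F → skip

VAL = 0x7b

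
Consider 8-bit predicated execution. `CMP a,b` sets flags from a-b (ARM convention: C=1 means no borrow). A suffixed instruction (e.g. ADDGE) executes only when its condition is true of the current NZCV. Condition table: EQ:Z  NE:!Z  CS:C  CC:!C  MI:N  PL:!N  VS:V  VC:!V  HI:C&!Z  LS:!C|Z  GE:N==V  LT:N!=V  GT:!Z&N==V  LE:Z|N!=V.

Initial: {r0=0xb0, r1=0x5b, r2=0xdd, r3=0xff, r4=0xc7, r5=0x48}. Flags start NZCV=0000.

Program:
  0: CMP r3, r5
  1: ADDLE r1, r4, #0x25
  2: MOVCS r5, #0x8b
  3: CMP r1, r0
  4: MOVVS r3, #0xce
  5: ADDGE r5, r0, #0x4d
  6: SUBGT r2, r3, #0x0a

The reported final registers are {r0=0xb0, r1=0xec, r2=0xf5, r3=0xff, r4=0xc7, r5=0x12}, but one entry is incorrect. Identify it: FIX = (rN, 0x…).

FIX = (r5, 0xfd)

[0] flags=1010 → (cmp)
[1] flags=1010 LE?T → r1=0xec
[2] flags=1010 CS?T → r5=0x8b
[3] flags=0010 → (cmp)
[4] flags=0010 VS?F → skip
[5] flags=0010 GE?T → r5=0xfd
[6] flags=0010 GT?T → r2=0xf5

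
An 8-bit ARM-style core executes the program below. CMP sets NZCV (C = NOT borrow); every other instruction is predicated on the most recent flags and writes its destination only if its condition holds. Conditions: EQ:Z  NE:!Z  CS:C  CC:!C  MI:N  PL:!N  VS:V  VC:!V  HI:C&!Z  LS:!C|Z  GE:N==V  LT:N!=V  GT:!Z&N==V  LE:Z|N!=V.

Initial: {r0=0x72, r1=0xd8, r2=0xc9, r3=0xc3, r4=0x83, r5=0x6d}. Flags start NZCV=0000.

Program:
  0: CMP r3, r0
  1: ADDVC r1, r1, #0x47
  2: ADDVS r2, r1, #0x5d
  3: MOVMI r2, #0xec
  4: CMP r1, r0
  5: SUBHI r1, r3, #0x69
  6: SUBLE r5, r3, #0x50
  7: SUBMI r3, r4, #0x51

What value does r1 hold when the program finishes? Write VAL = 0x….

0: ✓ CMP  NZCV=0011
1: · ADDVC
2: ✓ ADDVS  r2←0x35
3: · MOVMI
4: ✓ CMP  NZCV=0011
5: ✓ SUBHI  r1←0x5a
6: ✓ SUBLE  r5←0x73
7: · SUBMI

VAL = 0x5a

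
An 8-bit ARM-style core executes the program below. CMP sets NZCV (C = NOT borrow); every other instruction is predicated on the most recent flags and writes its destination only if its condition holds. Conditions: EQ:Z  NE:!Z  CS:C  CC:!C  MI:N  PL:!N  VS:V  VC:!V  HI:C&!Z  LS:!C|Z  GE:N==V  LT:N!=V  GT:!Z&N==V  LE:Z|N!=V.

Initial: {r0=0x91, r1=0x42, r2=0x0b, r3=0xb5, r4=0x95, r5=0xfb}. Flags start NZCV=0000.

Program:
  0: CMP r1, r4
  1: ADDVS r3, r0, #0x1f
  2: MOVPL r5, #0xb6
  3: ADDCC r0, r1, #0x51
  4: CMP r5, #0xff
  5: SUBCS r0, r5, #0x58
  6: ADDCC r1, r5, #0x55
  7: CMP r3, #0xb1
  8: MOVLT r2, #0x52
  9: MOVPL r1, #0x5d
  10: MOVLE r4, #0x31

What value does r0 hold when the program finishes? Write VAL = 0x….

VAL = 0x93

[0] flags=1001 → (cmp)
[1] flags=1001 VS?T → r3=0xb0
[2] flags=1001 PL?F → skip
[3] flags=1001 CC?T → r0=0x93
[4] flags=1000 → (cmp)
[5] flags=1000 CS?F → skip
[6] flags=1000 CC?T → r1=0x50
[7] flags=1000 → (cmp)
[8] flags=1000 LT?T → r2=0x52
[9] flags=1000 PL?F → skip
[10] flags=1000 LE?T → r4=0x31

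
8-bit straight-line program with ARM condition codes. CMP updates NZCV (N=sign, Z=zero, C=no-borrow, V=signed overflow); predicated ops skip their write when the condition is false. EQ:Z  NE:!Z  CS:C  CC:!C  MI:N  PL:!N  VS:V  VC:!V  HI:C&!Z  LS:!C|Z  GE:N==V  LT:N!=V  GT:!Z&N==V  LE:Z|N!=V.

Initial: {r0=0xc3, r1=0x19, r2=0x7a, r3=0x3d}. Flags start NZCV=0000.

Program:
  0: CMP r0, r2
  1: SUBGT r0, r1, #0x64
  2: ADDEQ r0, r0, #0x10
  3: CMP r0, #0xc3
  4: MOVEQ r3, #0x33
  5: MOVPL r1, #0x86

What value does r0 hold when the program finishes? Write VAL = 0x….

VAL = 0xc3

[0] flags=0011 → (cmp)
[1] flags=0011 GT?F → skip
[2] flags=0011 EQ?F → skip
[3] flags=0110 → (cmp)
[4] flags=0110 EQ?T → r3=0x33
[5] flags=0110 PL?T → r1=0x86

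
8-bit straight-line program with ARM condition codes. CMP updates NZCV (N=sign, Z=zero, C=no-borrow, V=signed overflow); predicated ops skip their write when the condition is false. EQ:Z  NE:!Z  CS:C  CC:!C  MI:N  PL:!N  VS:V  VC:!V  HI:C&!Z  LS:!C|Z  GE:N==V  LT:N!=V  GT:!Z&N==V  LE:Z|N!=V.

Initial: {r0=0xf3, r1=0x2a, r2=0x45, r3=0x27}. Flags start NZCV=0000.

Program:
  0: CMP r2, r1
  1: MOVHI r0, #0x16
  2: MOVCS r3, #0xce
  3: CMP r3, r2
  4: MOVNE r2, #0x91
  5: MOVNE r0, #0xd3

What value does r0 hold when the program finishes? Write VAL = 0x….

VAL = 0xd3

0: ✓ CMP  NZCV=0010
1: ✓ MOVHI  r0←0x16
2: ✓ MOVCS  r3←0xce
3: ✓ CMP  NZCV=1010
4: ✓ MOVNE  r2←0x91
5: ✓ MOVNE  r0←0xd3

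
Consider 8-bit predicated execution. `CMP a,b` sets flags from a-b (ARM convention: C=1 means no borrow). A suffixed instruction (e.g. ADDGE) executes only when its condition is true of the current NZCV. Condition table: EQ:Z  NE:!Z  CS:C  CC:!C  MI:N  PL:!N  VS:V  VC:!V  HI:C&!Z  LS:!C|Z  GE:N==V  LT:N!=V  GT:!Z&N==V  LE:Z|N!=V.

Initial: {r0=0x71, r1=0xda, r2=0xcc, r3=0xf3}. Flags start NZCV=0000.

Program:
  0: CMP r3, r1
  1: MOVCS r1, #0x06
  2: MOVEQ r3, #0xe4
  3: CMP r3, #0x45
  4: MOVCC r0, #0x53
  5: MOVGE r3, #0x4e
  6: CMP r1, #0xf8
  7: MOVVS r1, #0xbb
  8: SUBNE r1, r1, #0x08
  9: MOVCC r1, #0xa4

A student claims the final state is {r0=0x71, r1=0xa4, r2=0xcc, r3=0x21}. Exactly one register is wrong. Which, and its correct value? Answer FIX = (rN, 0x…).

0: ✓ CMP  NZCV=0010
1: ✓ MOVCS  r1←0x06
2: · MOVEQ
3: ✓ CMP  NZCV=1010
4: · MOVCC
5: · MOVGE
6: ✓ CMP  NZCV=0000
7: · MOVVS
8: ✓ SUBNE  r1←0xfe
9: ✓ MOVCC  r1←0xa4

FIX = (r3, 0xf3)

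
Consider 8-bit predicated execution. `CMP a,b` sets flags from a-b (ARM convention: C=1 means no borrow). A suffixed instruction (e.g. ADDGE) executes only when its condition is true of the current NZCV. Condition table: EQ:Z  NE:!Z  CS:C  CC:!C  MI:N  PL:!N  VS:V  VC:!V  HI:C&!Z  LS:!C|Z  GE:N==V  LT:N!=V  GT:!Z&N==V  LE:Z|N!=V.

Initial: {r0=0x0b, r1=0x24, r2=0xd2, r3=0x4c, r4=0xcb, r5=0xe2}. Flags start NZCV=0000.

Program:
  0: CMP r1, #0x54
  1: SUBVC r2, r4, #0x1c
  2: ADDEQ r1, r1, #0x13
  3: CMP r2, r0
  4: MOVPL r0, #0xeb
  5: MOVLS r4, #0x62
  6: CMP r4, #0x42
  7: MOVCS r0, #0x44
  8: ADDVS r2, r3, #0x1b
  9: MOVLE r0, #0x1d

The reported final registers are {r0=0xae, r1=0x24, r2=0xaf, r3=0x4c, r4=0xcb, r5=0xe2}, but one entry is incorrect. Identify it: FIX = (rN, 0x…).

[0] flags=1000 → (cmp)
[1] flags=1000 VC?T → r2=0xaf
[2] flags=1000 EQ?F → skip
[3] flags=1010 → (cmp)
[4] flags=1010 PL?F → skip
[5] flags=1010 LS?F → skip
[6] flags=1010 → (cmp)
[7] flags=1010 CS?T → r0=0x44
[8] flags=1010 VS?F → skip
[9] flags=1010 LE?T → r0=0x1d

FIX = (r0, 0x1d)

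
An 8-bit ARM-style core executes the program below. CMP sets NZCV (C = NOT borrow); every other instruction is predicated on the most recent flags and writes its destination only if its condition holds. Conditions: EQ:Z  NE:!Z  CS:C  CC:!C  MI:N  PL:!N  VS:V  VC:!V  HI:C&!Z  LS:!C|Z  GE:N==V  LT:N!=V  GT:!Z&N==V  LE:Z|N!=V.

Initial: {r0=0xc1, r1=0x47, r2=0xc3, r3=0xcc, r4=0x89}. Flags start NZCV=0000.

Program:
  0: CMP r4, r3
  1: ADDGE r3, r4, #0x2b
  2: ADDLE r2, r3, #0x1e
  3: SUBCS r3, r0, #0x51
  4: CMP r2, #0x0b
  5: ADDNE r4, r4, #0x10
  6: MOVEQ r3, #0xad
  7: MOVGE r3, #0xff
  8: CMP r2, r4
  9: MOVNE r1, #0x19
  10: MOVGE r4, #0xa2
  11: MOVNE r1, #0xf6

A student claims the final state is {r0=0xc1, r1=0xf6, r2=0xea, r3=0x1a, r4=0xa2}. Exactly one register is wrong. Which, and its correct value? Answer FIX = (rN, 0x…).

[0] flags=1000 → (cmp)
[1] flags=1000 GE?F → skip
[2] flags=1000 LE?T → r2=0xea
[3] flags=1000 CS?F → skip
[4] flags=1010 → (cmp)
[5] flags=1010 NE?T → r4=0x99
[6] flags=1010 EQ?F → skip
[7] flags=1010 GE?F → skip
[8] flags=0010 → (cmp)
[9] flags=0010 NE?T → r1=0x19
[10] flags=0010 GE?T → r4=0xa2
[11] flags=0010 NE?T → r1=0xf6

FIX = (r3, 0xcc)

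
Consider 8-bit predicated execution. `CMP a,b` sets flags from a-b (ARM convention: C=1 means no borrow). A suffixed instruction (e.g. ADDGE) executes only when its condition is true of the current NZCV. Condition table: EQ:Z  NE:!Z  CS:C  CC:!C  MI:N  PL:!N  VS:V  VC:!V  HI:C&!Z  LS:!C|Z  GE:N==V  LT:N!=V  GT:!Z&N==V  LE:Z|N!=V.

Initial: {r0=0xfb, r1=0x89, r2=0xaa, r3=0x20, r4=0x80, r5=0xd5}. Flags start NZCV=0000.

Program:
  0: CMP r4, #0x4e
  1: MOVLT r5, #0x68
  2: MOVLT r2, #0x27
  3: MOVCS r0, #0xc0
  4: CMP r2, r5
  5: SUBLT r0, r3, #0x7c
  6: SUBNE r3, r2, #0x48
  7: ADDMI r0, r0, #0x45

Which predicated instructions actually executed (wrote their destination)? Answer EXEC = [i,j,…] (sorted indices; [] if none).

0: ✓ CMP  NZCV=0011
1: ✓ MOVLT  r5←0x68
2: ✓ MOVLT  r2←0x27
3: ✓ MOVCS  r0←0xc0
4: ✓ CMP  NZCV=1000
5: ✓ SUBLT  r0←0xa4
6: ✓ SUBNE  r3←0xdf
7: ✓ ADDMI  r0←0xe9

EXEC = [1,2,3,5,6,7]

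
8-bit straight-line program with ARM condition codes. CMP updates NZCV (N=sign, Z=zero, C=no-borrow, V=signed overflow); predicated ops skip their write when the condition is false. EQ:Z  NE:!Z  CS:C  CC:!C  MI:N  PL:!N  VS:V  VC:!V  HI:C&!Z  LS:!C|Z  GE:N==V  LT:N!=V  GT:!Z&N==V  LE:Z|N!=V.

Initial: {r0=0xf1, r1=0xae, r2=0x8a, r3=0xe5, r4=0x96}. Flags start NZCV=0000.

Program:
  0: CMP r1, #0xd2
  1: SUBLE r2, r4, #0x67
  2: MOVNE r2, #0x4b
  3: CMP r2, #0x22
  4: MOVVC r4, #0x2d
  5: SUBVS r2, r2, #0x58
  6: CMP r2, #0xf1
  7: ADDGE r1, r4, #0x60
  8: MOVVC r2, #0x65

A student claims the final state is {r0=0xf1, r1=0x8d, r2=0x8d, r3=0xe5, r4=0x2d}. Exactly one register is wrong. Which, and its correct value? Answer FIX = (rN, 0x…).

FIX = (r2, 0x65)

[0] flags=1000 → (cmp)
[1] flags=1000 LE?T → r2=0x2f
[2] flags=1000 NE?T → r2=0x4b
[3] flags=0010 → (cmp)
[4] flags=0010 VC?T → r4=0x2d
[5] flags=0010 VS?F → skip
[6] flags=0000 → (cmp)
[7] flags=0000 GE?T → r1=0x8d
[8] flags=0000 VC?T → r2=0x65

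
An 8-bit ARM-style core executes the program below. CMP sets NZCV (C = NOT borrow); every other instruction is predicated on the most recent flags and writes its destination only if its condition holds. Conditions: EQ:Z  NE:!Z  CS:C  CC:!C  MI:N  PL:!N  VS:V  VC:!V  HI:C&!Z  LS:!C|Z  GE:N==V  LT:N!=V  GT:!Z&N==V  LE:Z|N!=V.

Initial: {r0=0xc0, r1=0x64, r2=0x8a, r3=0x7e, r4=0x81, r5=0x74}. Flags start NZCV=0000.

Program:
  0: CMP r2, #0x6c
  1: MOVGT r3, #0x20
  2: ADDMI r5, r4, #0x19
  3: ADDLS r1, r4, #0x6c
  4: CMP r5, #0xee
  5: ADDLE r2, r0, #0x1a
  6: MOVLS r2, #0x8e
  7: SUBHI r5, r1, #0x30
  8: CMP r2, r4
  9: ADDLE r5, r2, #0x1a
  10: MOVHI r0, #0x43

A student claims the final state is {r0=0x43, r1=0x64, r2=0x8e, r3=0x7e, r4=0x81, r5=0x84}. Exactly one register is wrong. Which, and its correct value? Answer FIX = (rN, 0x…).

[0] flags=0011 → (cmp)
[1] flags=0011 GT?F → skip
[2] flags=0011 MI?F → skip
[3] flags=0011 LS?F → skip
[4] flags=1001 → (cmp)
[5] flags=1001 LE?F → skip
[6] flags=1001 LS?T → r2=0x8e
[7] flags=1001 HI?F → skip
[8] flags=0010 → (cmp)
[9] flags=0010 LE?F → skip
[10] flags=0010 HI?T → r0=0x43

FIX = (r5, 0x74)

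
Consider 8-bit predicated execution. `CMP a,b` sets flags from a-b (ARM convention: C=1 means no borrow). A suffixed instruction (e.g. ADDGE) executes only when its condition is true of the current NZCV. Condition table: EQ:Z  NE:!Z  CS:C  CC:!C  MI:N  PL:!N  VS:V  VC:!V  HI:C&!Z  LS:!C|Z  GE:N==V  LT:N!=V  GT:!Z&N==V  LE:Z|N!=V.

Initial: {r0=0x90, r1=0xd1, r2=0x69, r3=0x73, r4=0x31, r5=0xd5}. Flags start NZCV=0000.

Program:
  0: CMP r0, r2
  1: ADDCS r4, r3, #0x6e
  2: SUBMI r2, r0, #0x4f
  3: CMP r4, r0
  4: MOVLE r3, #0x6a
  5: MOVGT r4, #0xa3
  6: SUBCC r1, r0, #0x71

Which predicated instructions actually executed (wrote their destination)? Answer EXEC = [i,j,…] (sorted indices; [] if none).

EXEC = [1,5]

[0] flags=0011 → (cmp)
[1] flags=0011 CS?T → r4=0xe1
[2] flags=0011 MI?F → skip
[3] flags=0010 → (cmp)
[4] flags=0010 LE?F → skip
[5] flags=0010 GT?T → r4=0xa3
[6] flags=0010 CC?F → skip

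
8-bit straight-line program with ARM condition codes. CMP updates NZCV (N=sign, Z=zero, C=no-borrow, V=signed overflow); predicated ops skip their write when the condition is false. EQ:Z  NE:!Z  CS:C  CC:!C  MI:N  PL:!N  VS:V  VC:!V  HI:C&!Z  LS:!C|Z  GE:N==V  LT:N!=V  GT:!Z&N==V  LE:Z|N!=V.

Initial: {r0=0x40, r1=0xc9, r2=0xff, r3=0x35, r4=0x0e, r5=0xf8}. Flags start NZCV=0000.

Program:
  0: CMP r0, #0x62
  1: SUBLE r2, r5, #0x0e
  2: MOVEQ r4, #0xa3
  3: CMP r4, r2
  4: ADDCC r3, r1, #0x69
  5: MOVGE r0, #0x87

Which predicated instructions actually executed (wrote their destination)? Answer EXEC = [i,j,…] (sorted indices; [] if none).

EXEC = [1,4,5]

[0] flags=1000 → (cmp)
[1] flags=1000 LE?T → r2=0xea
[2] flags=1000 EQ?F → skip
[3] flags=0000 → (cmp)
[4] flags=0000 CC?T → r3=0x32
[5] flags=0000 GE?T → r0=0x87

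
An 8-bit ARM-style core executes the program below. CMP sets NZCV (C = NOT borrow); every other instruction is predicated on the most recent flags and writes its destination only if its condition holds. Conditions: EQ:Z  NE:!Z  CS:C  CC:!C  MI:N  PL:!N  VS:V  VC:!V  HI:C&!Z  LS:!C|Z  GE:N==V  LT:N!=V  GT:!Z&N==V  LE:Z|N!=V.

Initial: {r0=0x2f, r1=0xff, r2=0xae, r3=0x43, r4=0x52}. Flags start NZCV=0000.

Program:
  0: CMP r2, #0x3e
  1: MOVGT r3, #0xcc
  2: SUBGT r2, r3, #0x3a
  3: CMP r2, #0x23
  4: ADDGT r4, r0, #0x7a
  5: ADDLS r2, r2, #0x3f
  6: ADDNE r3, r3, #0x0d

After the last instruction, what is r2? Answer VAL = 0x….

[0] flags=0011 → (cmp)
[1] flags=0011 GT?F → skip
[2] flags=0011 GT?F → skip
[3] flags=1010 → (cmp)
[4] flags=1010 GT?F → skip
[5] flags=1010 LS?F → skip
[6] flags=1010 NE?T → r3=0x50

VAL = 0xae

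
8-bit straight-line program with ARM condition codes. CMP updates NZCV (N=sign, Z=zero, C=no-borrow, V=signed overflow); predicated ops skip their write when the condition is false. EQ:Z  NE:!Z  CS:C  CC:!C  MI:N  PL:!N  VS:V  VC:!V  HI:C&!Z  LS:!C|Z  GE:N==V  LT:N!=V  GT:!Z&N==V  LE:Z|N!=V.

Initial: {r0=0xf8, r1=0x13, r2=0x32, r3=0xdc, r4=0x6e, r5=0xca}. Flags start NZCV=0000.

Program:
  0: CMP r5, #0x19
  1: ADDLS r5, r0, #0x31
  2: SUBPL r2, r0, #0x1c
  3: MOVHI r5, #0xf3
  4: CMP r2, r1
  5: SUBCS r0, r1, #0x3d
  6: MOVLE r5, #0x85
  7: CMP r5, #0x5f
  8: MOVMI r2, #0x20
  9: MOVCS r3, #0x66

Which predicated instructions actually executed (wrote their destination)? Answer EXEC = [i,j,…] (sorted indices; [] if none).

[0] flags=1010 → (cmp)
[1] flags=1010 LS?F → skip
[2] flags=1010 PL?F → skip
[3] flags=1010 HI?T → r5=0xf3
[4] flags=0010 → (cmp)
[5] flags=0010 CS?T → r0=0xd6
[6] flags=0010 LE?F → skip
[7] flags=1010 → (cmp)
[8] flags=1010 MI?T → r2=0x20
[9] flags=1010 CS?T → r3=0x66

EXEC = [3,5,8,9]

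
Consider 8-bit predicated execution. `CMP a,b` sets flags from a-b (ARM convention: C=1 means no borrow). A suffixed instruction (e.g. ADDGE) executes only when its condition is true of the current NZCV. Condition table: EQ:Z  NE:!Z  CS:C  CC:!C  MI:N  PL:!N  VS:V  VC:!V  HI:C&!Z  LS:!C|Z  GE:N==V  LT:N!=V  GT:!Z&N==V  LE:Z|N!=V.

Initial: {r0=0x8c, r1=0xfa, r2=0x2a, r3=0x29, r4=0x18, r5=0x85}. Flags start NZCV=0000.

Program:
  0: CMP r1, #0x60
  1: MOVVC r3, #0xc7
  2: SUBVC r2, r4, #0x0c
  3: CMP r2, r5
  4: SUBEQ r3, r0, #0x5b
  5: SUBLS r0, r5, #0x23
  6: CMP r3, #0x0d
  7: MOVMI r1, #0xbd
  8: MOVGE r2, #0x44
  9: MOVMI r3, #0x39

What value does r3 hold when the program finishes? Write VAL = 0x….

[0] flags=1010 → (cmp)
[1] flags=1010 VC?T → r3=0xc7
[2] flags=1010 VC?T → r2=0x0c
[3] flags=1001 → (cmp)
[4] flags=1001 EQ?F → skip
[5] flags=1001 LS?T → r0=0x62
[6] flags=1010 → (cmp)
[7] flags=1010 MI?T → r1=0xbd
[8] flags=1010 GE?F → skip
[9] flags=1010 MI?T → r3=0x39

VAL = 0x39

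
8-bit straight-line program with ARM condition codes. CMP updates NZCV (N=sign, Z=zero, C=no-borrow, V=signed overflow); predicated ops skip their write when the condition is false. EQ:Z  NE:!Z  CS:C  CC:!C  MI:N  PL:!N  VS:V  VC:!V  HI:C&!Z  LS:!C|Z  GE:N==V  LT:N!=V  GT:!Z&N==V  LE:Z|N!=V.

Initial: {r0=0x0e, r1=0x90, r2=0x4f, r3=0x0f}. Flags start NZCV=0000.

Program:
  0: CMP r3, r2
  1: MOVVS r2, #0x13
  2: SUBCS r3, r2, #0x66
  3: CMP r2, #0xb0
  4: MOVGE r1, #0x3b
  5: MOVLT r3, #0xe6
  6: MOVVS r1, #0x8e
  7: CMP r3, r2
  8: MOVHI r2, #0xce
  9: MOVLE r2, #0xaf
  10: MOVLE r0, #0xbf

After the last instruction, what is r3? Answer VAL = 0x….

VAL = 0x0f

[0] flags=1000 → (cmp)
[1] flags=1000 VS?F → skip
[2] flags=1000 CS?F → skip
[3] flags=1001 → (cmp)
[4] flags=1001 GE?T → r1=0x3b
[5] flags=1001 LT?F → skip
[6] flags=1001 VS?T → r1=0x8e
[7] flags=1000 → (cmp)
[8] flags=1000 HI?F → skip
[9] flags=1000 LE?T → r2=0xaf
[10] flags=1000 LE?T → r0=0xbf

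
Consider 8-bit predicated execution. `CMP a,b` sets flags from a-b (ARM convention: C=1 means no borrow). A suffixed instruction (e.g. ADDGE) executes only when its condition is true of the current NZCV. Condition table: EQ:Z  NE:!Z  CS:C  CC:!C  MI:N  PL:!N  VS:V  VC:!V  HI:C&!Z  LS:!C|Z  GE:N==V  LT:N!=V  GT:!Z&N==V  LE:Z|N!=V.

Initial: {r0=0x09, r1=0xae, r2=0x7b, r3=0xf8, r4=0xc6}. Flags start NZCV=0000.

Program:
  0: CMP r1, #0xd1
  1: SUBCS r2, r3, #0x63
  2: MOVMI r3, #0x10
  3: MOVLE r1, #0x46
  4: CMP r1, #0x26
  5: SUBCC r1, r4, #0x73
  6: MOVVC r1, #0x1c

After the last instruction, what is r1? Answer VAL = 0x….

[0] flags=1000 → (cmp)
[1] flags=1000 CS?F → skip
[2] flags=1000 MI?T → r3=0x10
[3] flags=1000 LE?T → r1=0x46
[4] flags=0010 → (cmp)
[5] flags=0010 CC?F → skip
[6] flags=0010 VC?T → r1=0x1c

VAL = 0x1c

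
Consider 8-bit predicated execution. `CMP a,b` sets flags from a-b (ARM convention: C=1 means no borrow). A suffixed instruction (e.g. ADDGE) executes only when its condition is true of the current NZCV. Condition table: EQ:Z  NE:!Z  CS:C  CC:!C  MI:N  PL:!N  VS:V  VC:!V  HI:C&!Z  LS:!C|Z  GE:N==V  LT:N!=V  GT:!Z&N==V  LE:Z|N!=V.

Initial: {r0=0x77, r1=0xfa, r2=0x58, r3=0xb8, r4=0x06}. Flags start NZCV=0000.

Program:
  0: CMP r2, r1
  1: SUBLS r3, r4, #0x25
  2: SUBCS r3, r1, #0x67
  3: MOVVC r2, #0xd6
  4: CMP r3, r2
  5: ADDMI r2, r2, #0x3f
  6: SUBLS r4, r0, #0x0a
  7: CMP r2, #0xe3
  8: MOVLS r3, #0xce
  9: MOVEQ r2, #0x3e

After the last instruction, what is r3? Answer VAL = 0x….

[0] flags=0000 → (cmp)
[1] flags=0000 LS?T → r3=0xe1
[2] flags=0000 CS?F → skip
[3] flags=0000 VC?T → r2=0xd6
[4] flags=0010 → (cmp)
[5] flags=0010 MI?F → skip
[6] flags=0010 LS?F → skip
[7] flags=1000 → (cmp)
[8] flags=1000 LS?T → r3=0xce
[9] flags=1000 EQ?F → skip

VAL = 0xce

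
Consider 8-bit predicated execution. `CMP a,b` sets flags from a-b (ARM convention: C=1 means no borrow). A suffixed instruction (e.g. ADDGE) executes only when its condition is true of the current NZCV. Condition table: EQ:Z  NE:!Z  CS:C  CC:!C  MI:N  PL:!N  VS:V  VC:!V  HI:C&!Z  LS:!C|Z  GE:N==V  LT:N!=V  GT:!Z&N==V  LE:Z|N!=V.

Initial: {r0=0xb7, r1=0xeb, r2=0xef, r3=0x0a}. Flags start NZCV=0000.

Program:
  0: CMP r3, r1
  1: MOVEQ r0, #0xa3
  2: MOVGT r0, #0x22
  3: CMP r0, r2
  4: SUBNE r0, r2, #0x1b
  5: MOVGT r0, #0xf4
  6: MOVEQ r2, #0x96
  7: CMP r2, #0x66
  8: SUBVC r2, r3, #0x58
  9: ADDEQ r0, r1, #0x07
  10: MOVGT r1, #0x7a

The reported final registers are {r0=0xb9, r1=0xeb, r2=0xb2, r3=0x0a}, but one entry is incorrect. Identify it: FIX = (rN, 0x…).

0: ✓ CMP  NZCV=0000
1: · MOVEQ
2: ✓ MOVGT  r0←0x22
3: ✓ CMP  NZCV=0000
4: ✓ SUBNE  r0←0xd4
5: ✓ MOVGT  r0←0xf4
6: · MOVEQ
7: ✓ CMP  NZCV=1010
8: ✓ SUBVC  r2←0xb2
9: · ADDEQ
10: · MOVGT

FIX = (r0, 0xf4)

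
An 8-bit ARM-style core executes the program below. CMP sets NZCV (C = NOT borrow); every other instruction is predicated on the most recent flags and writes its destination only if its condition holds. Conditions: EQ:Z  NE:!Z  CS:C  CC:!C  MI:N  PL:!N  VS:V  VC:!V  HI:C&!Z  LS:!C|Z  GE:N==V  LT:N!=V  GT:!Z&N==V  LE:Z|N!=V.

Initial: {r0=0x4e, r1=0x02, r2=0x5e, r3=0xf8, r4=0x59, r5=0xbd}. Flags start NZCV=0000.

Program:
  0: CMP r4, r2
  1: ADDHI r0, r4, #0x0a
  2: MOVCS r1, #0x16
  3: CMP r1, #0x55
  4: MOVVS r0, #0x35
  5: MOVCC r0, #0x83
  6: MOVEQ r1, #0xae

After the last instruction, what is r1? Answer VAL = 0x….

VAL = 0x02

0: ✓ CMP  NZCV=1000
1: · ADDHI
2: · MOVCS
3: ✓ CMP  NZCV=1000
4: · MOVVS
5: ✓ MOVCC  r0←0x83
6: · MOVEQ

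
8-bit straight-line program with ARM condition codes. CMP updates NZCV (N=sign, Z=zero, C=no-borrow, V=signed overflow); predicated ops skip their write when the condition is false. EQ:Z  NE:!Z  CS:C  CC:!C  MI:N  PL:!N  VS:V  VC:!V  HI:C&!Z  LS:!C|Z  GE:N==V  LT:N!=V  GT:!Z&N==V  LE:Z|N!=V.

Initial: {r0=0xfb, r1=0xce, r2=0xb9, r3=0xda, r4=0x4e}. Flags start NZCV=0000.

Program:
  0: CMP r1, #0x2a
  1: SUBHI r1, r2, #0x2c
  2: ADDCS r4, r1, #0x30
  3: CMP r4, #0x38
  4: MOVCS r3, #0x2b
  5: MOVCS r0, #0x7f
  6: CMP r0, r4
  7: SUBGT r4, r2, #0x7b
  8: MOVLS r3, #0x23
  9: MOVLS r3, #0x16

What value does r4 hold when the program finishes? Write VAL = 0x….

VAL = 0x3e

0: ✓ CMP  NZCV=1010
1: ✓ SUBHI  r1←0x8d
2: ✓ ADDCS  r4←0xbd
3: ✓ CMP  NZCV=1010
4: ✓ MOVCS  r3←0x2b
5: ✓ MOVCS  r0←0x7f
6: ✓ CMP  NZCV=1001
7: ✓ SUBGT  r4←0x3e
8: ✓ MOVLS  r3←0x23
9: ✓ MOVLS  r3←0x16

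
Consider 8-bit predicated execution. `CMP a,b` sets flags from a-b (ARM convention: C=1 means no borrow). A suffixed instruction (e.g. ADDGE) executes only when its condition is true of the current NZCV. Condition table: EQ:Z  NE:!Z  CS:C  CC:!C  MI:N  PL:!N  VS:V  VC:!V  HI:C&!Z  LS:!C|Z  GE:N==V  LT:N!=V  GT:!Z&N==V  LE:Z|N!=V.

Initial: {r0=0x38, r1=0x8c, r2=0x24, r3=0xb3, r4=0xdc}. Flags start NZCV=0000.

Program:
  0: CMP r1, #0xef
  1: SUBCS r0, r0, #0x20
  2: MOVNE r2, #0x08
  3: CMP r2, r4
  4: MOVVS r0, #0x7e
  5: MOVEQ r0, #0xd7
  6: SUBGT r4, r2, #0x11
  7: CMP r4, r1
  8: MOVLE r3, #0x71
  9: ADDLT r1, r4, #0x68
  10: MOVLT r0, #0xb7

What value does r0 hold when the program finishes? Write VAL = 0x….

VAL = 0x38

[0] flags=1000 → (cmp)
[1] flags=1000 CS?F → skip
[2] flags=1000 NE?T → r2=0x08
[3] flags=0000 → (cmp)
[4] flags=0000 VS?F → skip
[5] flags=0000 EQ?F → skip
[6] flags=0000 GT?T → r4=0xf7
[7] flags=0010 → (cmp)
[8] flags=0010 LE?F → skip
[9] flags=0010 LT?F → skip
[10] flags=0010 LT?F → skip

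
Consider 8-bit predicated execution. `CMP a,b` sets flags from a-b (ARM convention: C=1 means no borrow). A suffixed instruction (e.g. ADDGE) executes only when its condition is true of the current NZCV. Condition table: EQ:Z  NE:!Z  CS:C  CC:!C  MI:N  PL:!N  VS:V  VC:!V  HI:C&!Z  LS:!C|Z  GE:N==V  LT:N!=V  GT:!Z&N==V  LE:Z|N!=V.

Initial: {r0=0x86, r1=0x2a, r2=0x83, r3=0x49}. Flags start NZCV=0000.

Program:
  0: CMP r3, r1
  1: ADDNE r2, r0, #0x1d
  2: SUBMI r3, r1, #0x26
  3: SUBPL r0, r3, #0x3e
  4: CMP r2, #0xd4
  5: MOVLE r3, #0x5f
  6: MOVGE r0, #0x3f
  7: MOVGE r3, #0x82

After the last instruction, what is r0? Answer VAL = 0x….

[0] flags=0010 → (cmp)
[1] flags=0010 NE?T → r2=0xa3
[2] flags=0010 MI?F → skip
[3] flags=0010 PL?T → r0=0x0b
[4] flags=1000 → (cmp)
[5] flags=1000 LE?T → r3=0x5f
[6] flags=1000 GE?F → skip
[7] flags=1000 GE?F → skip

VAL = 0x0b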